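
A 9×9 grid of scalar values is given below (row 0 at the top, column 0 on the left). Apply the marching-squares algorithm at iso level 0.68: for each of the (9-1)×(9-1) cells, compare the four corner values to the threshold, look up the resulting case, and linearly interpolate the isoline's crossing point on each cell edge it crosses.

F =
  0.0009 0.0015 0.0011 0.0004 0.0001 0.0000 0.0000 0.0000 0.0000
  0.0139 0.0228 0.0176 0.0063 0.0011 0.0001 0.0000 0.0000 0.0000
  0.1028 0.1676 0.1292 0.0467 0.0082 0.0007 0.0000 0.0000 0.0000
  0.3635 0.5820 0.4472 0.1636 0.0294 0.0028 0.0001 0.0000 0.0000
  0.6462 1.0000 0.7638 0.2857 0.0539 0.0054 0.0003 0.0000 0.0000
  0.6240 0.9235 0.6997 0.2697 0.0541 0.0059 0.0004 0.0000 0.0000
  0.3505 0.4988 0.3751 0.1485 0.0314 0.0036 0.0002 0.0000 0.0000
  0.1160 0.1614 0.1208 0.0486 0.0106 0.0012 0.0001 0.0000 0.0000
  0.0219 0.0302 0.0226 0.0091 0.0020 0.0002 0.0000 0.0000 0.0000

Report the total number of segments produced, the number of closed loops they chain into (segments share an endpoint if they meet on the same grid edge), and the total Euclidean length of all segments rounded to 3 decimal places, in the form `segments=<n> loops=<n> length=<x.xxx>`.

cell (3,0): code 0100 → (3.234,1.000)–(4.000,0.096)
cell (3,1): code 1100 → (3.735,2.000)–(3.234,1.000)
cell (3,2): code 1000 → (4.000,2.175)–(3.735,2.000)
cell (4,0): code 0110 → (4.000,0.096)–(5.000,0.187)
cell (4,2): code 1001 → (5.000,2.046)–(4.000,2.175)
cell (5,0): code 0010 → (5.000,0.187)–(5.573,1.000)
cell (5,1): code 0011 → (5.573,1.000)–(5.061,2.000)
cell (5,2): code 0001 → (5.061,2.000)–(5.000,2.046)
total: 8 segments, chained into 1 closed loop(s), length Σ = 6.828000

segments=8 loops=1 length=6.828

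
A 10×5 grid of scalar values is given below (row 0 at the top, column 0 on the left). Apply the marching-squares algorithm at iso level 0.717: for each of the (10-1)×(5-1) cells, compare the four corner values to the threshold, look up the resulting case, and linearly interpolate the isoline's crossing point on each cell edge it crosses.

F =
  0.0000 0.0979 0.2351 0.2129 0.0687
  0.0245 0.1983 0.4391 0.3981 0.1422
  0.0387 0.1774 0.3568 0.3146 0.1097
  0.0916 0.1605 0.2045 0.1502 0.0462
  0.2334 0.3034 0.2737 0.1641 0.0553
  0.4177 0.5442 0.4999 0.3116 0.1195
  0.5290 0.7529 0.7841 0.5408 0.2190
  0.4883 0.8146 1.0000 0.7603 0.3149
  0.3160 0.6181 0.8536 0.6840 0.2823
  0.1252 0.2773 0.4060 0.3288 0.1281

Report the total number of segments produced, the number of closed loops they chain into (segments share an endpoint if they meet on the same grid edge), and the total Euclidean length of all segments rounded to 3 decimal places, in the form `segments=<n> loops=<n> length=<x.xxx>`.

cell (5,0): code 0100 → (5.828,1.000)–(6.000,0.840)
cell (5,1): code 1100 → (5.764,2.000)–(5.828,1.000)
cell (5,2): code 1000 → (6.000,2.276)–(5.764,2.000)
cell (6,0): code 0110 → (6.000,0.840)–(7.000,0.701)
cell (6,2): code 1101 → (6.803,3.000)–(6.000,2.276)
cell (6,3): code 1000 → (7.000,3.097)–(6.803,3.000)
cell (7,0): code 0010 → (7.000,0.701)–(7.497,1.000)
cell (7,1): code 0111 → (7.497,1.000)–(8.000,1.420)
cell (7,2): code 1011 → (8.000,2.805)–(7.567,3.000)
cell (7,3): code 0001 → (7.567,3.000)–(7.000,3.097)
cell (8,1): code 0010 → (8.000,1.420)–(8.305,2.000)
cell (8,2): code 0001 → (8.305,2.000)–(8.000,2.805)
total: 12 segments, chained into 1 closed loop(s), length Σ = 7.712955

segments=12 loops=1 length=7.713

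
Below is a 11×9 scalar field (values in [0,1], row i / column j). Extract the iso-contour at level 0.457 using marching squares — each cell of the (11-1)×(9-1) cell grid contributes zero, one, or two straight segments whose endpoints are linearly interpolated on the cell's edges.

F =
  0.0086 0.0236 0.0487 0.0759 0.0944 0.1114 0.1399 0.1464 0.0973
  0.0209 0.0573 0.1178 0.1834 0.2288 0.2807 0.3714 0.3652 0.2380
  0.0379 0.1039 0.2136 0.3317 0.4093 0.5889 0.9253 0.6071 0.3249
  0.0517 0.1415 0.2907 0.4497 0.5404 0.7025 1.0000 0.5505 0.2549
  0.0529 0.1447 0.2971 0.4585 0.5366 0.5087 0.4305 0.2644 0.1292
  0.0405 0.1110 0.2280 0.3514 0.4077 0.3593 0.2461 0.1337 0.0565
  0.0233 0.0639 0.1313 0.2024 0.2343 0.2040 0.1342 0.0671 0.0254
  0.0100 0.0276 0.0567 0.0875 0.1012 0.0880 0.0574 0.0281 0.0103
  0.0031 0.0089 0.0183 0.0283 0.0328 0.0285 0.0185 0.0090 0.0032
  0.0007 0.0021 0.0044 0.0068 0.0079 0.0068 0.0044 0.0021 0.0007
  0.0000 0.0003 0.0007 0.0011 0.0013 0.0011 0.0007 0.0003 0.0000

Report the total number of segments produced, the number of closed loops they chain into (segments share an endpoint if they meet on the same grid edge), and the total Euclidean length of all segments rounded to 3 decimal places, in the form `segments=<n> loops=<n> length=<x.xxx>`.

segments=16 loops=1 length=12.316

cell (1,4): code 0100 → (1.572,5.000)–(2.000,4.266)
cell (1,5): code 1100 → (1.155,6.000)–(1.572,5.000)
cell (1,6): code 1100 → (1.379,7.000)–(1.155,6.000)
cell (1,7): code 1000 → (2.000,7.532)–(1.379,7.000)
cell (2,3): code 0100 → (2.364,4.000)–(3.000,3.080)
cell (2,4): code 1110 → (2.000,4.266)–(2.364,4.000)
cell (2,7): code 1001 → (3.000,7.316)–(2.000,7.532)
cell (3,2): code 0100 → (3.830,3.000)–(4.000,2.991)
cell (3,3): code 1110 → (3.000,3.080)–(3.830,3.000)
cell (3,5): code 1011 → (4.000,5.661)–(3.953,6.000)
cell (3,6): code 0011 → (3.953,6.000)–(3.327,7.000)
cell (3,7): code 0001 → (3.327,7.000)–(3.000,7.316)
cell (4,2): code 0010 → (4.000,2.991)–(4.014,3.000)
cell (4,3): code 0011 → (4.014,3.000)–(4.618,4.000)
cell (4,4): code 0011 → (4.618,4.000)–(4.346,5.000)
cell (4,5): code 0001 → (4.346,5.000)–(4.000,5.661)
total: 16 segments, chained into 1 closed loop(s), length Σ = 12.315861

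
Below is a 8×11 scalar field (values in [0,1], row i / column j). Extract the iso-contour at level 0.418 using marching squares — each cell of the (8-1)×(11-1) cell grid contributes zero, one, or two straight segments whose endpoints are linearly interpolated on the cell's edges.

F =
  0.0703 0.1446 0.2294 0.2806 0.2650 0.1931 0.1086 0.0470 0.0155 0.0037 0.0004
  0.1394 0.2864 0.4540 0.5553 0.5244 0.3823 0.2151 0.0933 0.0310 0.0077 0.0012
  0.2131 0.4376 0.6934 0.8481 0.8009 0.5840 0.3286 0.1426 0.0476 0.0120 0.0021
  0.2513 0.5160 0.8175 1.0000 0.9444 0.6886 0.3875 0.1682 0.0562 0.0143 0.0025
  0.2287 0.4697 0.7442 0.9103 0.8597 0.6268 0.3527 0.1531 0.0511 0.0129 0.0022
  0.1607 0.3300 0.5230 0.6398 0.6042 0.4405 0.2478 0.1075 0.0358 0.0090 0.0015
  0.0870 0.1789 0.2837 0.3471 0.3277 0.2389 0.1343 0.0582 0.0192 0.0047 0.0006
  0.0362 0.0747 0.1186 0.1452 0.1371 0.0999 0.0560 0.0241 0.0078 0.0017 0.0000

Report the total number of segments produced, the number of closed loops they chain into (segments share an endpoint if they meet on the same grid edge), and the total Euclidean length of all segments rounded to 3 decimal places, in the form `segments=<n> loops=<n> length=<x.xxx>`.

segments=20 loops=1 length=16.413

cell (0,1): code 0100 → (0.840,2.000)–(1.000,1.785)
cell (0,2): code 1100 → (0.500,3.000)–(0.840,2.000)
cell (0,3): code 1100 → (0.590,4.000)–(0.500,3.000)
cell (0,4): code 1000 → (1.000,4.749)–(0.590,4.000)
cell (1,0): code 0100 → (1.870,1.000)–(2.000,0.913)
cell (1,1): code 1110 → (1.000,1.785)–(1.870,1.000)
cell (1,4): code 1101 → (1.177,5.000)–(1.000,4.749)
cell (1,5): code 1000 → (2.000,5.650)–(1.177,5.000)
cell (2,0): code 0110 → (2.000,0.913)–(3.000,0.630)
cell (2,5): code 1001 → (3.000,5.899)–(2.000,5.650)
cell (3,0): code 0110 → (3.000,0.630)–(4.000,0.785)
cell (3,5): code 1001 → (4.000,5.762)–(3.000,5.899)
cell (4,0): code 0010 → (4.000,0.785)–(4.370,1.000)
cell (4,1): code 0111 → (4.370,1.000)–(5.000,1.456)
cell (4,5): code 1001 → (5.000,5.117)–(4.000,5.762)
cell (5,1): code 0010 → (5.000,1.456)–(5.439,2.000)
cell (5,2): code 0011 → (5.439,2.000)–(5.758,3.000)
cell (5,3): code 0011 → (5.758,3.000)–(5.673,4.000)
cell (5,4): code 0011 → (5.673,4.000)–(5.112,5.000)
cell (5,5): code 0001 → (5.112,5.000)–(5.000,5.117)
total: 20 segments, chained into 1 closed loop(s), length Σ = 16.413499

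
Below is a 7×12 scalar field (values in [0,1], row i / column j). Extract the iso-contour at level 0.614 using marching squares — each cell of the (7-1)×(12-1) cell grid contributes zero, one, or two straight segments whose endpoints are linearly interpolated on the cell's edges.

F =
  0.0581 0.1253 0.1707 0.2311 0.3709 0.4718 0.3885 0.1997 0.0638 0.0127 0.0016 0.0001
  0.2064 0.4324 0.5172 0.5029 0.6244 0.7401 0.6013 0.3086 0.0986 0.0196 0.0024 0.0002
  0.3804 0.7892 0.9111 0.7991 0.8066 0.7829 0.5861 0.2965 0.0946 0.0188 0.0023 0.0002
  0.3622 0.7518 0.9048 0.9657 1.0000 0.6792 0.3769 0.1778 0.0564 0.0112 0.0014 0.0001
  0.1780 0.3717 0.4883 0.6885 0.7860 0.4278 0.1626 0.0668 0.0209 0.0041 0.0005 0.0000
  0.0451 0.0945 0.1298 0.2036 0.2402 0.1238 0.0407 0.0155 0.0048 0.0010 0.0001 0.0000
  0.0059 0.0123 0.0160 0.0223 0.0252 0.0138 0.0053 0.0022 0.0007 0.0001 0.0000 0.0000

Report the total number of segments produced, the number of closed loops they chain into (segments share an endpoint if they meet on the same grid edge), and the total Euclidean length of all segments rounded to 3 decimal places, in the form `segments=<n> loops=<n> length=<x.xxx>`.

segments=18 loops=1 length=14.571

cell (0,3): code 0100 → (0.959,4.000)–(1.000,3.914)
cell (0,4): code 1100 → (0.530,5.000)–(0.959,4.000)
cell (0,5): code 1000 → (1.000,5.909)–(0.530,5.000)
cell (1,0): code 0100 → (1.509,1.000)–(2.000,0.571)
cell (1,1): code 1100 → (1.246,2.000)–(1.509,1.000)
cell (1,2): code 1100 → (1.375,3.000)–(1.246,2.000)
cell (1,3): code 1110 → (1.000,3.914)–(1.375,3.000)
cell (1,5): code 1001 → (2.000,5.858)–(1.000,5.909)
cell (2,0): code 0110 → (2.000,0.571)–(3.000,0.646)
cell (2,5): code 1001 → (3.000,5.216)–(2.000,5.858)
cell (3,0): code 0010 → (3.000,0.646)–(3.363,1.000)
cell (3,1): code 0011 → (3.363,1.000)–(3.698,2.000)
cell (3,2): code 0111 → (3.698,2.000)–(4.000,2.628)
cell (3,4): code 1011 → (4.000,4.480)–(3.259,5.000)
cell (3,5): code 0001 → (3.259,5.000)–(3.000,5.216)
cell (4,2): code 0010 → (4.000,2.628)–(4.154,3.000)
cell (4,3): code 0011 → (4.154,3.000)–(4.315,4.000)
cell (4,4): code 0001 → (4.315,4.000)–(4.000,4.480)
total: 18 segments, chained into 1 closed loop(s), length Σ = 14.571160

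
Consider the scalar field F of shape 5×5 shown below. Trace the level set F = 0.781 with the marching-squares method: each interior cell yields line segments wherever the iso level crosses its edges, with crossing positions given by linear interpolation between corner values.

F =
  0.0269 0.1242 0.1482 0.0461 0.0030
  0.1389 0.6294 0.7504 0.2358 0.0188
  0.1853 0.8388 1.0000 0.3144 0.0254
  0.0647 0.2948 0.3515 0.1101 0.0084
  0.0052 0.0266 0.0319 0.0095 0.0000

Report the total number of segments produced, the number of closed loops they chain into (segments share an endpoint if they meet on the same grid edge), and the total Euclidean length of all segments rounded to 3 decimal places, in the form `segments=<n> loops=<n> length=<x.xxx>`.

cell (1,0): code 0100 → (1.724,1.000)–(2.000,0.912)
cell (1,1): code 1100 → (1.123,2.000)–(1.724,1.000)
cell (1,2): code 1000 → (2.000,2.319)–(1.123,2.000)
cell (2,0): code 0010 → (2.000,0.912)–(2.106,1.000)
cell (2,1): code 0011 → (2.106,1.000)–(2.338,2.000)
cell (2,2): code 0001 → (2.338,2.000)–(2.000,2.319)
total: 6 segments, chained into 1 closed loop(s), length Σ = 4.020014

segments=6 loops=1 length=4.020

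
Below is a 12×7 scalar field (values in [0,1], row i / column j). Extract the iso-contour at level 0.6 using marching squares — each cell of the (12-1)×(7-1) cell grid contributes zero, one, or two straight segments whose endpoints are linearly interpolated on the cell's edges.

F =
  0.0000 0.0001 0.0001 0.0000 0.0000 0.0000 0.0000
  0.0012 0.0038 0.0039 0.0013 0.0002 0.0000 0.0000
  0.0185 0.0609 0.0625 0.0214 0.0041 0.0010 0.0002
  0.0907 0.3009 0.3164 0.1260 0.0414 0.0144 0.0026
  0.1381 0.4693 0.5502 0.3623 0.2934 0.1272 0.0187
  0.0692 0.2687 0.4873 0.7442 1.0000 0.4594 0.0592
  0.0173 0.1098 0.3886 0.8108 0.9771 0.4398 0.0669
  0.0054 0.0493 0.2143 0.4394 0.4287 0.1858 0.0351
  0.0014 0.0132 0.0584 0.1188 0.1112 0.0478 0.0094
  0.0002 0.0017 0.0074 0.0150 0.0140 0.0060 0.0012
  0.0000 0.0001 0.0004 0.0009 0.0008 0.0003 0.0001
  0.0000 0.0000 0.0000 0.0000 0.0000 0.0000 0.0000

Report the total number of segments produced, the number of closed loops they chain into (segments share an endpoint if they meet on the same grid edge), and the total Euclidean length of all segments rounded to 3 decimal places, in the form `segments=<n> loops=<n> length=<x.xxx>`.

segments=8 loops=1 length=7.374

cell (4,2): code 0100 → (4.622,3.000)–(5.000,2.439)
cell (4,3): code 1100 → (4.434,4.000)–(4.622,3.000)
cell (4,4): code 1000 → (5.000,4.740)–(4.434,4.000)
cell (5,2): code 0110 → (5.000,2.439)–(6.000,2.501)
cell (5,4): code 1001 → (6.000,4.702)–(5.000,4.740)
cell (6,2): code 0010 → (6.000,2.501)–(6.568,3.000)
cell (6,3): code 0011 → (6.568,3.000)–(6.688,4.000)
cell (6,4): code 0001 → (6.688,4.000)–(6.000,4.702)
total: 8 segments, chained into 1 closed loop(s), length Σ = 7.374058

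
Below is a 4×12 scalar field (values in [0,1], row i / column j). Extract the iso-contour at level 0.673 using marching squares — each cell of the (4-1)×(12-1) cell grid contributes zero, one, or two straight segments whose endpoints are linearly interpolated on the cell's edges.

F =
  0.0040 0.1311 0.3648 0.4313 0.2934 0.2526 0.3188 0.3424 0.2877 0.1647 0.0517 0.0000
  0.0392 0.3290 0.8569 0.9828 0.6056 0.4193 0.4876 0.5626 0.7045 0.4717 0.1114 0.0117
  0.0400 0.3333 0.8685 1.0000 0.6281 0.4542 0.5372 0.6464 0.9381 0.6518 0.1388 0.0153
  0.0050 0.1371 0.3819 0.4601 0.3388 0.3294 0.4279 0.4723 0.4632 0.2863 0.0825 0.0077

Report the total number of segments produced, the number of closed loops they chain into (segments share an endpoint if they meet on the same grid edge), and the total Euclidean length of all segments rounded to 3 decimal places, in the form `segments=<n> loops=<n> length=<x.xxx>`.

segments=14 loops=2 length=12.182

cell (0,1): code 0100 → (0.626,2.000)–(1.000,1.652)
cell (0,2): code 1100 → (0.438,3.000)–(0.626,2.000)
cell (0,3): code 1000 → (1.000,3.821)–(0.438,3.000)
cell (0,7): code 0100 → (0.924,8.000)–(1.000,7.778)
cell (0,8): code 1000 → (1.000,8.135)–(0.924,8.000)
cell (1,1): code 0110 → (1.000,1.652)–(2.000,1.635)
cell (1,3): code 1001 → (2.000,3.879)–(1.000,3.821)
cell (1,7): code 0110 → (1.000,7.778)–(2.000,7.091)
cell (1,8): code 1001 → (2.000,8.926)–(1.000,8.135)
cell (2,1): code 0010 → (2.000,1.635)–(2.402,2.000)
cell (2,2): code 0011 → (2.402,2.000)–(2.606,3.000)
cell (2,3): code 0001 → (2.606,3.000)–(2.000,3.879)
cell (2,7): code 0010 → (2.000,7.091)–(2.558,8.000)
cell (2,8): code 0001 → (2.558,8.000)–(2.000,8.926)
total: 14 segments, chained into 2 closed loop(s), length Σ = 12.181735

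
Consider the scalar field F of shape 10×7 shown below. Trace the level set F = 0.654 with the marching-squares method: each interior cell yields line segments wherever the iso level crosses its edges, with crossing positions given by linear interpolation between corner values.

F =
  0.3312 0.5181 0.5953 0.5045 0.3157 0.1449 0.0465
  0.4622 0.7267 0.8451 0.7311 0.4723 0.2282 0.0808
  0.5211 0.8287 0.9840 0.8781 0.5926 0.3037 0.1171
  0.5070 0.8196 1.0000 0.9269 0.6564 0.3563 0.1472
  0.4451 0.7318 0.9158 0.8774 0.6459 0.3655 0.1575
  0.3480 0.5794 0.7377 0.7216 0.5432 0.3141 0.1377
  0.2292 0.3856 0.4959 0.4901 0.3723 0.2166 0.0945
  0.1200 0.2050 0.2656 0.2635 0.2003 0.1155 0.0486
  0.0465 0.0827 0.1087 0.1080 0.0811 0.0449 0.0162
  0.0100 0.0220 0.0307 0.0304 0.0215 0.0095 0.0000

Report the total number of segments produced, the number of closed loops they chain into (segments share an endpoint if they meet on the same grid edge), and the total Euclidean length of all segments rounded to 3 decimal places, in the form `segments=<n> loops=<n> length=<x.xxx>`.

segments=18 loops=1 length=13.808

cell (0,0): code 0100 → (0.651,1.000)–(1.000,0.725)
cell (0,1): code 1100 → (0.235,2.000)–(0.651,1.000)
cell (0,2): code 1100 → (0.660,3.000)–(0.235,2.000)
cell (0,3): code 1000 → (1.000,3.298)–(0.660,3.000)
cell (1,0): code 0110 → (1.000,0.725)–(2.000,0.432)
cell (1,3): code 1001 → (2.000,3.785)–(1.000,3.298)
cell (2,0): code 0110 → (2.000,0.432)–(3.000,0.470)
cell (2,3): code 1101 → (2.962,4.000)–(2.000,3.785)
cell (2,4): code 1000 → (3.000,4.008)–(2.962,4.000)
cell (3,0): code 0110 → (3.000,0.470)–(4.000,0.729)
cell (3,3): code 1011 → (4.000,3.965)–(3.229,4.000)
cell (3,4): code 0001 → (3.229,4.000)–(3.000,4.008)
cell (4,0): code 0010 → (4.000,0.729)–(4.510,1.000)
cell (4,1): code 0111 → (4.510,1.000)–(5.000,1.471)
cell (4,3): code 1001 → (5.000,3.379)–(4.000,3.965)
cell (5,1): code 0010 → (5.000,1.471)–(5.346,2.000)
cell (5,2): code 0011 → (5.346,2.000)–(5.292,3.000)
cell (5,3): code 0001 → (5.292,3.000)–(5.000,3.379)
total: 18 segments, chained into 1 closed loop(s), length Σ = 13.807818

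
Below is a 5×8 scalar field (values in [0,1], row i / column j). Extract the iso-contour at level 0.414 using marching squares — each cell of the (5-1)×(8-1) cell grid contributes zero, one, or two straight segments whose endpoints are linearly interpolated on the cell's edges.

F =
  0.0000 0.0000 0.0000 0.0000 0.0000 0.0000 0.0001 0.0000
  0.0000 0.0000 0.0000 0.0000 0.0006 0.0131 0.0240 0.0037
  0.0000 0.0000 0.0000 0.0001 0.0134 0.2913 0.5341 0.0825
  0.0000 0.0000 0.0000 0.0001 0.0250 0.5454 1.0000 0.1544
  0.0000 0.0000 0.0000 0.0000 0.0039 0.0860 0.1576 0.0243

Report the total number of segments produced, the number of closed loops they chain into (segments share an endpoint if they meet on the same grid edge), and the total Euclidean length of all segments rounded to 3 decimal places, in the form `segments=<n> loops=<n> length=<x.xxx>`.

cell (1,5): code 0100 → (1.765,6.000)–(2.000,5.505)
cell (1,6): code 1000 → (2.000,6.266)–(1.765,6.000)
cell (2,4): code 0100 → (2.483,5.000)–(3.000,4.748)
cell (2,5): code 1110 → (2.000,5.505)–(2.483,5.000)
cell (2,6): code 1001 → (3.000,6.693)–(2.000,6.266)
cell (3,4): code 0010 → (3.000,4.748)–(3.286,5.000)
cell (3,5): code 0011 → (3.286,5.000)–(3.696,6.000)
cell (3,6): code 0001 → (3.696,6.000)–(3.000,6.693)
total: 8 segments, chained into 1 closed loop(s), length Σ = 5.708903

segments=8 loops=1 length=5.709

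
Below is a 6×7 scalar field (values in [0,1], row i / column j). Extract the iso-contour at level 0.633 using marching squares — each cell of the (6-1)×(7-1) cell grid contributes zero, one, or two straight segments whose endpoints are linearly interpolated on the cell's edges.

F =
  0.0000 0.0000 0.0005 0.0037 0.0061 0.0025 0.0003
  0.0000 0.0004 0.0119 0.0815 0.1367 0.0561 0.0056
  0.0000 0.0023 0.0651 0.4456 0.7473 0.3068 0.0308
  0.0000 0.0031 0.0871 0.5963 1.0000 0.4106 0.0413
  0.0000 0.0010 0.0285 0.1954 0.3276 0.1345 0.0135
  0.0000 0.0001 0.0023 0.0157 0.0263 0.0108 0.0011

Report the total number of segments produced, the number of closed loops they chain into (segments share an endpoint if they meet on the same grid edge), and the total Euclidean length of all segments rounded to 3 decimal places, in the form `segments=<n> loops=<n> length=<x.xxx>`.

segments=6 loops=1 length=4.827

cell (1,3): code 0100 → (1.813,4.000)–(2.000,3.621)
cell (1,4): code 1000 → (2.000,4.259)–(1.813,4.000)
cell (2,3): code 0110 → (2.000,3.621)–(3.000,3.091)
cell (2,4): code 1001 → (3.000,4.623)–(2.000,4.259)
cell (3,3): code 0010 → (3.000,3.091)–(3.546,4.000)
cell (3,4): code 0001 → (3.546,4.000)–(3.000,4.623)
total: 6 segments, chained into 1 closed loop(s), length Σ = 4.826695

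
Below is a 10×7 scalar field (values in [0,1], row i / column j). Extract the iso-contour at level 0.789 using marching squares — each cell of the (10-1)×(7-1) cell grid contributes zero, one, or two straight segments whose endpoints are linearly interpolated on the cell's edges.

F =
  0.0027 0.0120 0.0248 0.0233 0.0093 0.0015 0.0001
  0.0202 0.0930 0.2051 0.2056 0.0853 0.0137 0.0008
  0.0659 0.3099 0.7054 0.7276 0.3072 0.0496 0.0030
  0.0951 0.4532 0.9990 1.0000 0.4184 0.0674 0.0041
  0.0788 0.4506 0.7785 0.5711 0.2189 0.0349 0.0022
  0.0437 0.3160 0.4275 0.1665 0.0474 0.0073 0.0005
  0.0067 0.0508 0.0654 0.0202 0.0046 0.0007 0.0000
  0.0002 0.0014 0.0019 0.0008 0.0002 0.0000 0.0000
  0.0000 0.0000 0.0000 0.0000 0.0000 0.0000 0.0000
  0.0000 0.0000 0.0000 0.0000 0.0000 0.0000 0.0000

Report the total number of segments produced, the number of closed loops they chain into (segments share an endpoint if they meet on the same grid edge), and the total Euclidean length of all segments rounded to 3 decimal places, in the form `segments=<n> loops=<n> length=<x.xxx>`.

segments=6 loops=1 length=5.409

cell (2,1): code 0100 → (2.285,2.000)–(3.000,1.615)
cell (2,2): code 1100 → (2.225,3.000)–(2.285,2.000)
cell (2,3): code 1000 → (3.000,3.363)–(2.225,3.000)
cell (3,1): code 0010 → (3.000,1.615)–(3.952,2.000)
cell (3,2): code 0011 → (3.952,2.000)–(3.492,3.000)
cell (3,3): code 0001 → (3.492,3.000)–(3.000,3.363)
total: 6 segments, chained into 1 closed loop(s), length Σ = 5.408612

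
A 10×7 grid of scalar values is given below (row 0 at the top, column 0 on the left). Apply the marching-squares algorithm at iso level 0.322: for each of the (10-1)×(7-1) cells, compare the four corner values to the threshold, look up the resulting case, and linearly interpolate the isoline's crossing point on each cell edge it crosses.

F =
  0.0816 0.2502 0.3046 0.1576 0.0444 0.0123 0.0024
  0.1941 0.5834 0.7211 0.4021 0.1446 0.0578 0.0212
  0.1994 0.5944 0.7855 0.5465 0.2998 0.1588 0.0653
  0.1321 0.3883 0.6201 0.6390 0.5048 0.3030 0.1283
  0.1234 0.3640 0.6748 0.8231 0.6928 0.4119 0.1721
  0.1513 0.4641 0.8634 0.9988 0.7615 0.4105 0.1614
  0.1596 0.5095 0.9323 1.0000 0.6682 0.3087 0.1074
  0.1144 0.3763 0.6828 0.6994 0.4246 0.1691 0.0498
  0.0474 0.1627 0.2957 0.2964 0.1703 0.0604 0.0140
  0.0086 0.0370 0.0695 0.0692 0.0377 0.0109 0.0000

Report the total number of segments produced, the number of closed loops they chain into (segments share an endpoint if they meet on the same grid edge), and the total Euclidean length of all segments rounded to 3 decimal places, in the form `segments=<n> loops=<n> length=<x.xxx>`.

segments=24 loops=1 length=21.011

cell (0,0): code 0100 → (0.215,1.000)–(1.000,0.329)
cell (0,1): code 1100 → (0.042,2.000)–(0.215,1.000)
cell (0,2): code 1100 → (0.672,3.000)–(0.042,2.000)
cell (0,3): code 1000 → (1.000,3.311)–(0.672,3.000)
cell (1,0): code 0110 → (1.000,0.329)–(2.000,0.310)
cell (1,3): code 1001 → (2.000,3.910)–(1.000,3.311)
cell (2,0): code 0110 → (2.000,0.310)–(3.000,0.741)
cell (2,3): code 1101 → (2.108,4.000)–(2.000,3.910)
cell (2,4): code 1000 → (3.000,4.906)–(2.108,4.000)
cell (3,0): code 0110 → (3.000,0.741)–(4.000,0.825)
cell (3,4): code 1101 → (3.174,5.000)–(3.000,4.906)
cell (3,5): code 1000 → (4.000,5.375)–(3.174,5.000)
cell (4,0): code 0110 → (4.000,0.825)–(5.000,0.546)
cell (4,5): code 1001 → (5.000,5.355)–(4.000,5.375)
cell (5,0): code 0110 → (5.000,0.546)–(6.000,0.464)
cell (5,4): code 1011 → (6.000,4.963)–(5.869,5.000)
cell (5,5): code 0001 → (5.869,5.000)–(5.000,5.355)
cell (6,0): code 0110 → (6.000,0.464)–(7.000,0.793)
cell (6,4): code 1001 → (7.000,4.402)–(6.000,4.963)
cell (7,0): code 0010 → (7.000,0.793)–(7.254,1.000)
cell (7,1): code 0011 → (7.254,1.000)–(7.932,2.000)
cell (7,2): code 0011 → (7.932,2.000)–(7.936,3.000)
cell (7,3): code 0011 → (7.936,3.000)–(7.403,4.000)
cell (7,4): code 0001 → (7.403,4.000)–(7.000,4.402)
total: 24 segments, chained into 1 closed loop(s), length Σ = 21.011448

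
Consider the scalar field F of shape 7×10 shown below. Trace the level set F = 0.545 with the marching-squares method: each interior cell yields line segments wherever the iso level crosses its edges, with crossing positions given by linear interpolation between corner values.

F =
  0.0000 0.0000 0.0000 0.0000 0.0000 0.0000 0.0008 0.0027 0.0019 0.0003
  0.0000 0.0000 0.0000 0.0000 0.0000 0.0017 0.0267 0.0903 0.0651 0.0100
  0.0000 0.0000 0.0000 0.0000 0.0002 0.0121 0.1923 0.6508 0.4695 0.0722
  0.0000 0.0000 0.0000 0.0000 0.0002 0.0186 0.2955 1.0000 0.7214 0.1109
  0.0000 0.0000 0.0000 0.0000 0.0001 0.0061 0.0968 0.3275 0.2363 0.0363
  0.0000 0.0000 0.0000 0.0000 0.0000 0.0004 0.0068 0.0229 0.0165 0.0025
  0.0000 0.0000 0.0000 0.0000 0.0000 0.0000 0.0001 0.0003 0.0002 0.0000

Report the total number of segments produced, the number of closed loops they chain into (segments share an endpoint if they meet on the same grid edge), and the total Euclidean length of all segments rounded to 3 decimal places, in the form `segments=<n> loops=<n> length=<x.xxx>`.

cell (1,6): code 0100 → (1.811,7.000)–(2.000,6.769)
cell (1,7): code 1000 → (2.000,7.584)–(1.811,7.000)
cell (2,6): code 0110 → (2.000,6.769)–(3.000,6.354)
cell (2,7): code 1101 → (2.300,8.000)–(2.000,7.584)
cell (2,8): code 1000 → (3.000,8.289)–(2.300,8.000)
cell (3,6): code 0010 → (3.000,6.354)–(3.677,7.000)
cell (3,7): code 0011 → (3.677,7.000)–(3.364,8.000)
cell (3,8): code 0001 → (3.364,8.000)–(3.000,8.289)
total: 8 segments, chained into 1 closed loop(s), length Σ = 5.712444

segments=8 loops=1 length=5.712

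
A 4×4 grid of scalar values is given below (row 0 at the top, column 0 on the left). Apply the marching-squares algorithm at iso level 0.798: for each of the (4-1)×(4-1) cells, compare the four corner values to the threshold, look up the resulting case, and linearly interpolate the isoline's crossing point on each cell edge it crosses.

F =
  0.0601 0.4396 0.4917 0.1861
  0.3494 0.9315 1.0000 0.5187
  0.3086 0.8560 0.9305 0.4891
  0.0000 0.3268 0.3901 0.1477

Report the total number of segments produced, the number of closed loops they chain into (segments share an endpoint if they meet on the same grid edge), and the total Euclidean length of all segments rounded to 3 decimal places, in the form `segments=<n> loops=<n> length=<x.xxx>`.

cell (0,0): code 0100 → (0.729,1.000)–(1.000,0.771)
cell (0,1): code 1100 → (0.603,2.000)–(0.729,1.000)
cell (0,2): code 1000 → (1.000,2.420)–(0.603,2.000)
cell (1,0): code 0110 → (1.000,0.771)–(2.000,0.894)
cell (1,2): code 1001 → (2.000,2.300)–(1.000,2.420)
cell (2,0): code 0010 → (2.000,0.894)–(2.110,1.000)
cell (2,1): code 0011 → (2.110,1.000)–(2.245,2.000)
cell (2,2): code 0001 → (2.245,2.000)–(2.000,2.300)
total: 8 segments, chained into 1 closed loop(s), length Σ = 5.505104

segments=8 loops=1 length=5.505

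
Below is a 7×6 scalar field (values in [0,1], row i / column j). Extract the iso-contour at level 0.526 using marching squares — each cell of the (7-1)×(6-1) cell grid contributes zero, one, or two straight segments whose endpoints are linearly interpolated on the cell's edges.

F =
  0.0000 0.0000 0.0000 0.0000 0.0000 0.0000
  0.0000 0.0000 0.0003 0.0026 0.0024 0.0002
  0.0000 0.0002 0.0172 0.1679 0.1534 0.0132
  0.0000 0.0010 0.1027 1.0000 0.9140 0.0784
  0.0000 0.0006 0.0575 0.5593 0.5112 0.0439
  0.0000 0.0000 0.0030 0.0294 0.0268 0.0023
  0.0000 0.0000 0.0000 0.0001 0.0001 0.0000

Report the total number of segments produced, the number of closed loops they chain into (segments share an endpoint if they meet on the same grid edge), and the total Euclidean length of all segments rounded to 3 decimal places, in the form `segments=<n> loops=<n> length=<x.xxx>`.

cell (2,2): code 0100 → (2.430,3.000)–(3.000,2.472)
cell (2,3): code 1100 → (2.490,4.000)–(2.430,3.000)
cell (2,4): code 1000 → (3.000,4.464)–(2.490,4.000)
cell (3,2): code 0110 → (3.000,2.472)–(4.000,2.934)
cell (3,3): code 1011 → (4.000,3.692)–(3.963,4.000)
cell (3,4): code 0001 → (3.963,4.000)–(3.000,4.464)
cell (4,2): code 0010 → (4.000,2.934)–(4.063,3.000)
cell (4,3): code 0001 → (4.063,3.000)–(4.000,3.692)
total: 8 segments, chained into 1 closed loop(s), length Σ = 5.735736

segments=8 loops=1 length=5.736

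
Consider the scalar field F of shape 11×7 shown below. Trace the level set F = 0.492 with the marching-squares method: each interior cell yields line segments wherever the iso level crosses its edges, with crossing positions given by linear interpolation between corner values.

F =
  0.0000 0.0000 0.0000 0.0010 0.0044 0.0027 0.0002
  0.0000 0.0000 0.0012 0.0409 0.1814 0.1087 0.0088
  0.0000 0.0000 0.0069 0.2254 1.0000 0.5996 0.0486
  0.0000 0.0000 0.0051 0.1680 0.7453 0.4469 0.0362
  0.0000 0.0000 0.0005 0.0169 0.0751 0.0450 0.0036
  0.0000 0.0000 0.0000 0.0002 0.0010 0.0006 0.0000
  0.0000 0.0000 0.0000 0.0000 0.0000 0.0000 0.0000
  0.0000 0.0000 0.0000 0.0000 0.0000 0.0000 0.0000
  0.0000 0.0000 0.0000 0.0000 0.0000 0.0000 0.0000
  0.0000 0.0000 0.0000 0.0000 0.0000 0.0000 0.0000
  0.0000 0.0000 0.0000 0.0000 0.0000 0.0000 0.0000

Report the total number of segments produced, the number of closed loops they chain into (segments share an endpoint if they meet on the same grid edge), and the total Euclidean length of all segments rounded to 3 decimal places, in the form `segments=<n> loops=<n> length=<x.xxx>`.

segments=8 loops=1 length=5.869

cell (1,3): code 0100 → (1.379,4.000)–(2.000,3.344)
cell (1,4): code 1100 → (1.781,5.000)–(1.379,4.000)
cell (1,5): code 1000 → (2.000,5.195)–(1.781,5.000)
cell (2,3): code 0110 → (2.000,3.344)–(3.000,3.561)
cell (2,4): code 1011 → (3.000,4.849)–(2.705,5.000)
cell (2,5): code 0001 → (2.705,5.000)–(2.000,5.195)
cell (3,3): code 0010 → (3.000,3.561)–(3.378,4.000)
cell (3,4): code 0001 → (3.378,4.000)–(3.000,4.849)
total: 8 segments, chained into 1 closed loop(s), length Σ = 5.868570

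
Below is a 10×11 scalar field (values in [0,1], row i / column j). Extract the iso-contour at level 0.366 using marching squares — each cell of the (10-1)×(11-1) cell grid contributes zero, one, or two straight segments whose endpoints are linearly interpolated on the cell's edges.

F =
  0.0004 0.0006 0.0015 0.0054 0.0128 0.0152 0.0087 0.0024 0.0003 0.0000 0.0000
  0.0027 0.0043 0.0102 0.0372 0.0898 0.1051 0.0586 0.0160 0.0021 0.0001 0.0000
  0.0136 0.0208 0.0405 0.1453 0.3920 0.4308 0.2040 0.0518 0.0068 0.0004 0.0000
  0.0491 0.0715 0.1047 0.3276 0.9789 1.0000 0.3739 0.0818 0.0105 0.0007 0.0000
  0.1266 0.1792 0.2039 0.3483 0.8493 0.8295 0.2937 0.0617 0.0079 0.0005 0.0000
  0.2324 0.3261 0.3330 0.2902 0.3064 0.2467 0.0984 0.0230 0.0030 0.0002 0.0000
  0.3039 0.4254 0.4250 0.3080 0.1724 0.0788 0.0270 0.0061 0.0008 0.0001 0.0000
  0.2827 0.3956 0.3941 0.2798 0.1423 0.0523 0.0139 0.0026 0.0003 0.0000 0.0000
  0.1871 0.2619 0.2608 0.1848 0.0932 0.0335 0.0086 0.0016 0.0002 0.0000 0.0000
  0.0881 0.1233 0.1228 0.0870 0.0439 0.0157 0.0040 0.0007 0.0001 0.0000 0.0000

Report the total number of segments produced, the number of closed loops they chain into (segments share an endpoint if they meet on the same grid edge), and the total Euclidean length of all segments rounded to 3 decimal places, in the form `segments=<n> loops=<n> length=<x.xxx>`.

segments=20 loops=2 length=15.860

cell (1,3): code 0100 → (1.914,4.000)–(2.000,3.895)
cell (1,4): code 1100 → (1.801,5.000)–(1.914,4.000)
cell (1,5): code 1000 → (2.000,5.286)–(1.801,5.000)
cell (2,3): code 0110 → (2.000,3.895)–(3.000,3.059)
cell (2,5): code 1101 → (2.954,6.000)–(2.000,5.286)
cell (2,6): code 1000 → (3.000,6.027)–(2.954,6.000)
cell (3,3): code 0110 → (3.000,3.059)–(4.000,3.035)
cell (3,5): code 1011 → (4.000,5.865)–(3.099,6.000)
cell (3,6): code 0001 → (3.099,6.000)–(3.000,6.027)
cell (4,3): code 0010 → (4.000,3.035)–(4.890,4.000)
cell (4,4): code 0011 → (4.890,4.000)–(4.795,5.000)
cell (4,5): code 0001 → (4.795,5.000)–(4.000,5.865)
cell (5,0): code 0100 → (5.402,1.000)–(6.000,0.511)
cell (5,1): code 1100 → (5.359,2.000)–(5.402,1.000)
cell (5,2): code 1000 → (6.000,2.504)–(5.359,2.000)
cell (6,0): code 0110 → (6.000,0.511)–(7.000,0.738)
cell (6,2): code 1001 → (7.000,2.246)–(6.000,2.504)
cell (7,0): code 0010 → (7.000,0.738)–(7.221,1.000)
cell (7,1): code 0011 → (7.221,1.000)–(7.211,2.000)
cell (7,2): code 0001 → (7.211,2.000)–(7.000,2.246)
total: 20 segments, chained into 2 closed loop(s), length Σ = 15.859722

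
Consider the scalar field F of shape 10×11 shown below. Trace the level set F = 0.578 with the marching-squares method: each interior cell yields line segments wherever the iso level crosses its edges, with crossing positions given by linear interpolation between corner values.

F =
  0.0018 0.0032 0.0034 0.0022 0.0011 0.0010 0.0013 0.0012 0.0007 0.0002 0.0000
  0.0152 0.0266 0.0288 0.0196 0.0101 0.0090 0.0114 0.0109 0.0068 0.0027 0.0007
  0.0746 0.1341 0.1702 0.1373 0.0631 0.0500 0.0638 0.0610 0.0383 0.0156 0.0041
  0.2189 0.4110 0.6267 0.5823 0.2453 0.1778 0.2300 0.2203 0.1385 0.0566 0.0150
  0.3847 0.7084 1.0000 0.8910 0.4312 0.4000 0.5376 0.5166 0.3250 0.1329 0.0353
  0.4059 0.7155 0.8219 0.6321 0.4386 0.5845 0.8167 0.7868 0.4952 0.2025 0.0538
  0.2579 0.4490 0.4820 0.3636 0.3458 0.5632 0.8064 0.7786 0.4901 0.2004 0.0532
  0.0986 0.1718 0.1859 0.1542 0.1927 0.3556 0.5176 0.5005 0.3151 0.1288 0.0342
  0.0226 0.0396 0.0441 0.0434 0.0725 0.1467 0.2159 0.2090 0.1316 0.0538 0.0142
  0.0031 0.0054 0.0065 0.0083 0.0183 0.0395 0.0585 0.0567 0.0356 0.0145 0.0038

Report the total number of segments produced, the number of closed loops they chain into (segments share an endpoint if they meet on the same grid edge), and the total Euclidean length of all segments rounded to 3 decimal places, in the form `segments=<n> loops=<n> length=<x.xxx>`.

cell (2,1): code 0100 → (2.893,2.000)–(3.000,1.774)
cell (2,2): code 1100 → (2.990,3.000)–(2.893,2.000)
cell (2,3): code 1000 → (3.000,3.013)–(2.990,3.000)
cell (3,0): code 0100 → (3.562,1.000)–(4.000,0.597)
cell (3,1): code 1110 → (3.000,1.774)–(3.562,1.000)
cell (3,3): code 1001 → (4.000,3.681)–(3.000,3.013)
cell (4,0): code 0110 → (4.000,0.597)–(5.000,0.556)
cell (4,3): code 1001 → (5.000,3.280)–(4.000,3.681)
cell (4,4): code 0100 → (4.965,5.000)–(5.000,4.955)
cell (4,5): code 1100 → (4.145,6.000)–(4.965,5.000)
cell (4,6): code 1100 → (4.227,7.000)–(4.145,6.000)
cell (4,7): code 1000 → (5.000,7.716)–(4.227,7.000)
cell (5,0): code 0010 → (5.000,0.556)–(5.516,1.000)
cell (5,1): code 0011 → (5.516,1.000)–(5.718,2.000)
cell (5,2): code 0011 → (5.718,2.000)–(5.201,3.000)
cell (5,3): code 0001 → (5.201,3.000)–(5.000,3.280)
cell (5,4): code 0010 → (5.000,4.955)–(5.305,5.000)
cell (5,5): code 0111 → (5.305,5.000)–(6.000,5.061)
cell (5,7): code 1001 → (6.000,7.695)–(5.000,7.716)
cell (6,5): code 0010 → (6.000,5.061)–(6.791,6.000)
cell (6,6): code 0011 → (6.791,6.000)–(6.721,7.000)
cell (6,7): code 0001 → (6.721,7.000)–(6.000,7.695)
total: 22 segments, chained into 2 closed loop(s), length Σ = 17.919102

segments=22 loops=2 length=17.919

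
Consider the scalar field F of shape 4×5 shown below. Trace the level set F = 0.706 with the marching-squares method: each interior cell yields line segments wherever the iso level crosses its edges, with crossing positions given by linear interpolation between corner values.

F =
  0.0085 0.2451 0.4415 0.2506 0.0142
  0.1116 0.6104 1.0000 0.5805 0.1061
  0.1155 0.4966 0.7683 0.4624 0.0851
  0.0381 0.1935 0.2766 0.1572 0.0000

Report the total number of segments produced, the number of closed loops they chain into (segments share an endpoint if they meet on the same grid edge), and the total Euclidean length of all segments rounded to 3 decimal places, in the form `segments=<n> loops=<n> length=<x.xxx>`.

segments=6 loops=1 length=4.545

cell (0,1): code 0100 → (0.474,2.000)–(1.000,1.245)
cell (0,2): code 1000 → (1.000,2.701)–(0.474,2.000)
cell (1,1): code 0110 → (1.000,1.245)–(2.000,1.771)
cell (1,2): code 1001 → (2.000,2.204)–(1.000,2.701)
cell (2,1): code 0010 → (2.000,1.771)–(2.127,2.000)
cell (2,2): code 0001 → (2.127,2.000)–(2.000,2.204)
total: 6 segments, chained into 1 closed loop(s), length Σ = 4.544791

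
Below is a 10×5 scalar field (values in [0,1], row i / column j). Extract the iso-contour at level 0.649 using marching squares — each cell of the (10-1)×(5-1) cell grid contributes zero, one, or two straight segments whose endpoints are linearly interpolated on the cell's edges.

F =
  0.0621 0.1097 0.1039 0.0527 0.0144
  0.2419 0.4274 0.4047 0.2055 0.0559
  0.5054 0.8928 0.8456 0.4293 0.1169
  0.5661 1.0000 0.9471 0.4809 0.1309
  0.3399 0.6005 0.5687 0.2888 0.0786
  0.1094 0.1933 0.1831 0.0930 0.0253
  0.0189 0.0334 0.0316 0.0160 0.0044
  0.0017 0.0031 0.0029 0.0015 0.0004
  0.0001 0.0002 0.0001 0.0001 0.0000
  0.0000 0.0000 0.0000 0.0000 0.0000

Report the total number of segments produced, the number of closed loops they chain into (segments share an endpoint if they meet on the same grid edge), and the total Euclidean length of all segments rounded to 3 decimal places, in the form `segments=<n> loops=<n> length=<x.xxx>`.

cell (1,0): code 0100 → (1.476,1.000)–(2.000,0.371)
cell (1,1): code 1100 → (1.554,2.000)–(1.476,1.000)
cell (1,2): code 1000 → (2.000,2.472)–(1.554,2.000)
cell (2,0): code 0110 → (2.000,0.371)–(3.000,0.191)
cell (2,2): code 1001 → (3.000,2.639)–(2.000,2.472)
cell (3,0): code 0010 → (3.000,0.191)–(3.879,1.000)
cell (3,1): code 0011 → (3.879,1.000)–(3.788,2.000)
cell (3,2): code 0001 → (3.788,2.000)–(3.000,2.639)
total: 8 segments, chained into 1 closed loop(s), length Σ = 7.714274

segments=8 loops=1 length=7.714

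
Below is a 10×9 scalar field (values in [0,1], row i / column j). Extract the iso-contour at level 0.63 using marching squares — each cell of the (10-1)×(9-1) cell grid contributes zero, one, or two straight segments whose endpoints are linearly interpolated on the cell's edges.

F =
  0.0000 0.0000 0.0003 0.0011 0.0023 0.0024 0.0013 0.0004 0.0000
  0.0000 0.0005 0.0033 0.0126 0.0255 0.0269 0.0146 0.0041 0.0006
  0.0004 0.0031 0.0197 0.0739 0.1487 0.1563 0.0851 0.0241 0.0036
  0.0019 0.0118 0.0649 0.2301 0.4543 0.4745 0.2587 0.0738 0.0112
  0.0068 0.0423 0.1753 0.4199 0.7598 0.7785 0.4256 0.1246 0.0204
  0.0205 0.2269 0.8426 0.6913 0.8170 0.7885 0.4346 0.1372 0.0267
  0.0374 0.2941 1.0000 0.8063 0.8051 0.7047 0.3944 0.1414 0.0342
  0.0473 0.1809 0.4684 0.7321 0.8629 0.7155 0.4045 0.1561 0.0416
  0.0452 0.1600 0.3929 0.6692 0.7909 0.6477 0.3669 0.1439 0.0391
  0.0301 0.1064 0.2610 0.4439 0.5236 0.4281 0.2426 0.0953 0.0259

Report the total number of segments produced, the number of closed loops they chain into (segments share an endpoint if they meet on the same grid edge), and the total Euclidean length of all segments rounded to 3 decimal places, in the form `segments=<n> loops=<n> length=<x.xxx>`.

cell (3,3): code 0100 → (3.575,4.000)–(4.000,3.618)
cell (3,4): code 1100 → (3.512,5.000)–(3.575,4.000)
cell (3,5): code 1000 → (4.000,5.421)–(3.512,5.000)
cell (4,1): code 0100 → (4.681,2.000)–(5.000,1.655)
cell (4,2): code 1100 → (4.774,3.000)–(4.681,2.000)
cell (4,3): code 1110 → (4.000,3.618)–(4.774,3.000)
cell (4,5): code 1001 → (5.000,5.448)–(4.000,5.421)
cell (5,1): code 0110 → (5.000,1.655)–(6.000,1.476)
cell (5,5): code 1001 → (6.000,5.241)–(5.000,5.448)
cell (6,1): code 0010 → (6.000,1.476)–(6.696,2.000)
cell (6,2): code 0111 → (6.696,2.000)–(7.000,2.613)
cell (6,5): code 1001 → (7.000,5.275)–(6.000,5.241)
cell (7,2): code 0110 → (7.000,2.613)–(8.000,2.858)
cell (7,5): code 1001 → (8.000,5.063)–(7.000,5.275)
cell (8,2): code 0010 → (8.000,2.858)–(8.174,3.000)
cell (8,3): code 0011 → (8.174,3.000)–(8.602,4.000)
cell (8,4): code 0011 → (8.602,4.000)–(8.081,5.000)
cell (8,5): code 0001 → (8.081,5.000)–(8.000,5.063)
total: 18 segments, chained into 1 closed loop(s), length Σ = 14.870345

segments=18 loops=1 length=14.870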